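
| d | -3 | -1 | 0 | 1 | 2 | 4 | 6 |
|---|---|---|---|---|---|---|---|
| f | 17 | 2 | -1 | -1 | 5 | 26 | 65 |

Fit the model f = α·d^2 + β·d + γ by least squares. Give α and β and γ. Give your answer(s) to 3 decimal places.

Compute the Gram sums: Σd^2·d^2 = 1651, Σd^2·d = 261, Σd^2 = 67, Σd·d = 67, Σd = 9, Σ1 = 7.
And Σd^2·f = 2930, Σd·f = 450, Σf = 113.
So XᵀX·[α, β, γ]ᵀ = Xᵀf: [[1651, 261, 67]; [261, 67, 9]; [67, 9, 7]]·[α, β, γ]ᵀ = [2930, 450, 113]ᵀ.
Solving the 3×3 system (Gaussian elimination) gives α = 28685/14812, β = -9063/14812, γ = -5949/3703.

α = 1.937, β = -0.612, γ = -1.607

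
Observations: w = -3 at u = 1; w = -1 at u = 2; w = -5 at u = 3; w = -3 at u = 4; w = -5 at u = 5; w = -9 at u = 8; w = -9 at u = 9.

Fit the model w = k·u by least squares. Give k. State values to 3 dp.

Compute the Gram sums: Σu·u = 200.
For Xᵀw: Σu·w = -210.
Hence k = -210 / 200 ≈ -1.05.

k = -1.050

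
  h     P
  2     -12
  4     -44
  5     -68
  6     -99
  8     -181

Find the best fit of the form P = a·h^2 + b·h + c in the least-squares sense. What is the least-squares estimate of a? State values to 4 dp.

Sums needed: Σh^2·h^2 = 6289, Σh^2·h = 925, Σh^2 = 145, Σh·h = 145, Σh = 25, Σ1 = 5.
Right-hand side: Σh^2·P = -17600, Σh·P = -2582, ΣP = -404.
So AᵀA·[a, b, c]ᵀ = AᵀP: [[6289, 925, 145]; [925, 145, 25]; [145, 25, 5]]·[a, b, c]ᵀ = [-17600, -2582, -404]ᵀ.
Solving the 3×3 system (Gaussian elimination) gives a = -22/7, b = 233/70, c = -63/10.

a = -3.1429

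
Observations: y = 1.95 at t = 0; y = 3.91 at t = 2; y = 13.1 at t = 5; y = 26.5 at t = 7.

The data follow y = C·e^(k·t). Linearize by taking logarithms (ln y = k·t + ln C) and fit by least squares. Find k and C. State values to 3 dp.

Linearized form: ln y = k·t + ln C. From the 4 transformed points,
XᵀX = [[78.0000, 14.0000]; [14.0000, 4]], rhs = [38.5301, 7.8811]ᵀ  (here Σt = 14.0000, Σ(t)² = 78.0000, Σln y = 7.8811, Σt·ln y = 38.5301).
Δ = 78.0000·4 − (14.0000)² = 116.0000; k = (38.5301·4 − 14.0000·7.8811)/116.0000 = 0.37746, ln C = (78.0000·7.8811 − 14.0000·38.5301)/116.0000 = 0.64919, so C = exp(0.64919) = 1.91398.

k = 0.377, C = 1.914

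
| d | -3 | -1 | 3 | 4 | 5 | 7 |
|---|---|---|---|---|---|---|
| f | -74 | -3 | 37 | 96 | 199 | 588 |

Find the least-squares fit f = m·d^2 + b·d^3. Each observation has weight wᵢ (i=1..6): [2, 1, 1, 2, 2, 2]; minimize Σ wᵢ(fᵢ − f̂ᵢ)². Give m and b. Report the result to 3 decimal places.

m = -2.109, b = 2.016

Forming AᵀWA = [[6808, 41668]; [41668, 276928]] and AᵀWf = [69644, 470404]ᵀ gives AᵀWA·[m, b]ᵀ = AᵀWf.
Δ = 6808·276928 − 41668² = 149103600.
m = (69644·276928 − 41668·470404)/149103600 = -3930253/1863795; b = (6808·470404 − 41668·69644)/149103600 = 3757303/1863795.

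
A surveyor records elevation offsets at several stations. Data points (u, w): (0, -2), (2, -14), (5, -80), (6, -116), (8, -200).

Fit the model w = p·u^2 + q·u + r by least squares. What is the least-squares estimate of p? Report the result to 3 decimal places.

p = -3.031

Normal-equation sums: Σu^2·u^2 = 6033, Σu^2·u = 861, Σu^2 = 129, Σu·u = 129, Σu = 21, Σ1 = 5.
For Mᵀw: Σu^2·w = -19032, Σu·w = -2724, Σw = -412.
Solving the 3×3 system (Gaussian elimination) gives p = -297/98, q = -9/14, r = -74/49.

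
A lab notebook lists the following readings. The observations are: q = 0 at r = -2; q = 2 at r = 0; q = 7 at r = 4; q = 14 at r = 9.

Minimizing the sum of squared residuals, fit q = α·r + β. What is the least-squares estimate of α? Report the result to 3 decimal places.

The normal equations are: 101·α + 11·β = 154;  11·α + 4·β = 23.
(Σr·r = 101, Σr = 11, Σ1 = 4, Σr·q = 154, Σq = 23.)
Eliminating β: 4·(row 1) − 11·(row 2) gives 283·α = 4·154 − 11·23 = 363, so α = 363/283.
Then β = (23 − 11·(363/283))/4 = 629/283.

α = 1.283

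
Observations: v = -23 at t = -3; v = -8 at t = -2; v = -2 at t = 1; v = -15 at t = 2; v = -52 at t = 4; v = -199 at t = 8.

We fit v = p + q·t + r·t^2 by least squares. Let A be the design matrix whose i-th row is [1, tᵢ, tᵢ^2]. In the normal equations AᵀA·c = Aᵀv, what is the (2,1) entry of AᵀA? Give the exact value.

Row 2 ↔ basis t, column 1 ↔ basis 1, so (AᵀA)_{2,1} = Σᵢ t = (-3)·(1) + (-2)·(1) + (1)·(1) + (2)·(1) + (4)·(1) + (8)·(1) = 10.

10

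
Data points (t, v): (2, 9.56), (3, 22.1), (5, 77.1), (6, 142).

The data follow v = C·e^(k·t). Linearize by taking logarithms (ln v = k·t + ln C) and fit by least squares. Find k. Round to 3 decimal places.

k = 0.665

Taking logs, ln v = k·t + ln C, so regress ln v on t.
AᵀA = [[74.0000, 16.0000]; [16.0000, 4]], rhs = [65.2624, 14.6541]ᵀ  (here Σt = 16.0000, Σ(t)² = 74.0000, Σln v = 14.6541, Σt·ln v = 65.2624).
Slope k = (n·Σt·ln v − Σt·Σln v)/(n·Σ(t)² − (Σt)²) = (4·65.2624 − 16.0000·14.6541)/40.0000 = 0.66460; ln C = (Σln v − k·Σt)/n = 1.00512.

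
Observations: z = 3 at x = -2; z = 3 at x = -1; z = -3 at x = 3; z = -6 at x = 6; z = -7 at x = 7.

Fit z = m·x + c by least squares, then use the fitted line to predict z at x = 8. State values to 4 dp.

ẑ = -8.3773

With design matrix A, AᵀA = [[99, 13]; [13, 5]] and Aᵀz = [-103, -10]ᵀ.
Δ = 99·5 − 13² = 326.
m = ((-103)·5 − 13·(-10))/326 = -385/326; c = (99·(-10) − 13·(-103))/326 = 349/326.
At x = 8: ẑ = (-385/326)·(8) + (349/326)·(1) = -2731/326.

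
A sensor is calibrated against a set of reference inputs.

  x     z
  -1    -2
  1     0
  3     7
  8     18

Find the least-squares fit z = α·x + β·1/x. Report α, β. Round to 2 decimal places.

α = 2.29, β = -1.21

Sums needed: Σx·x = 75, Σx·1/x = 4, Σ1/x·1/x = 1225/576.
And Σx·z = 167, Σ1/x·z = 79/12.
AᵀA·[α, β]ᵀ = Aᵀz becomes [[75, 4]; [4, 1225/576]]·[α, β]ᵀ = [167, 79/12]ᵀ.
Determinant 75·(1225/576) − 4² = 27553/192.
α = (167·(1225/576) − 4·(79/12))/(27553/192) = 189407/82659; β = (75·(79/12) − 4·167)/(27553/192) = -33456/27553.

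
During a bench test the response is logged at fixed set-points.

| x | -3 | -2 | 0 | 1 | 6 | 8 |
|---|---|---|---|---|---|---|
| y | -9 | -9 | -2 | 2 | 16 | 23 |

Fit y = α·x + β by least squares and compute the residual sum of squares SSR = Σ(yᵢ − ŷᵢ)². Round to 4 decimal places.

Compute the Gram sums: Σx·x = 114, Σx = 10, Σ1 = 6.
Right-hand side: Σx·y = 327, Σy = 21.
MᵀM·[α, β]ᵀ = Mᵀy becomes [[114, 10]; [10, 6]]·[α, β]ᵀ = [327, 21]ᵀ.
Δ = 114·6 − 10² = 584.
α = (327·6 − 10·21)/584 = 3; β = (114·21 − 10·327)/584 = -3/2.
Residuals: 3/2, -3/2, -1/2, 1/2, -1/2, 1/2; SSR = 11/2.

SSR = 5.5000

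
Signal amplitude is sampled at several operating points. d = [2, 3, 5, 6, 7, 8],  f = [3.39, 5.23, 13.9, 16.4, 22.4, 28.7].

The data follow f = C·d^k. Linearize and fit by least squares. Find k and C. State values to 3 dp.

k = 1.566, C = 1.057

With ln fᵢ as the transformed response and ln dᵢ as the regressor:
Σln d = 9.2183, Σ(ln d)² = 15.5987, Σln f = 14.7704, Σln d·ln f = 24.9421.
Normal system: [[15.5987, 9.2183]; [9.2183, 6]]·[k, ln C]ᵀ = [24.9421, 14.7704]ᵀ.
Solving (det = 8.6152): k = 1.56640, ln C = 0.05514, so C = exp(0.05514) = 1.05669.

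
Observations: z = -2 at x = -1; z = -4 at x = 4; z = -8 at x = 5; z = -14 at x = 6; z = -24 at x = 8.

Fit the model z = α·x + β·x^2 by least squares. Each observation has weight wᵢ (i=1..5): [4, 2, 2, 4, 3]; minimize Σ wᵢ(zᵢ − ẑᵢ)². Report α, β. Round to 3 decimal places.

The normal equations are: 422·α + 2774·β = -1016;  2774·α + 19238·β = -7160.
(Σwᵢ·x·x = 422, Σwᵢ·x·x^2 = 2774, Σwᵢ·x^2·x^2 = 19238, Σwᵢ·x·z = -1016, Σwᵢ·x^2·z = -7160.)
det = 422·19238 − 2774² = 423360.
α = ((-1016)·19238 − 2774·(-7160))/423360 = 1646/2205; β = (422·(-7160) − 2774·(-1016))/423360 = -1058/2205.

α = 0.746, β = -0.480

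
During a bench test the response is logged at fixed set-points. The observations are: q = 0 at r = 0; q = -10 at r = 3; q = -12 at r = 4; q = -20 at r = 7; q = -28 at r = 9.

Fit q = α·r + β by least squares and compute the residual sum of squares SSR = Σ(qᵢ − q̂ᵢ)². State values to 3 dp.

SSR = 2.797

AᵀA·[α, β]ᵀ = Aᵀq reads: 155·α + 23·β = -470;  23·α + 5·β = -70.
(Σr·r = 155, Σr = 23, Σ1 = 5, Σr·q = -470, Σq = -70.)
det = 155·5 − 23² = 246.
α = ((-470)·5 − 23·(-70))/246 = -370/123; β = (155·(-70) − 23·(-470))/246 = -20/123.
Residuals: 20/123, -100/123, 8/41, 50/41, -94/123; SSR = 344/123.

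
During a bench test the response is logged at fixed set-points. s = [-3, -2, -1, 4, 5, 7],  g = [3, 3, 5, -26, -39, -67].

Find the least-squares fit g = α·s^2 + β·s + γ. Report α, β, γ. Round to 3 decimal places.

α = -0.951, β = -3.200, γ = 1.652

Sums needed: Σs^2·s^2 = 3380, Σs^2·s = 496, Σs^2 = 104, Σs·s = 104, Σs = 10, Σ1 = 6.
And Σs^2·g = -4630, Σs·g = -788, Σg = -121.
Normal equations: [[3380, 496, 104]; [496, 104, 10]; [104, 10, 6]]·[α, β, γ]ᵀ = [-4630, -788, -121]ᵀ.
Solving the 3×3 system (Gaussian elimination) gives α = -7999/8410, β = -26909/8410, γ = 6948/4205.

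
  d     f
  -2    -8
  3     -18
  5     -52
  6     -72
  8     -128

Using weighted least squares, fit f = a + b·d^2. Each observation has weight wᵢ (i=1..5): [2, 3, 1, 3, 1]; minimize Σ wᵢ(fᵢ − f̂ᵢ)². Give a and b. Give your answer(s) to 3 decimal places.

The normal equations are: 10·a + 232·b = -466;  232·a + 8884·b = -17818.
Eliminating b: 8884·(row 1) − 232·(row 2) gives 35016·a = 8884·(-466) − 232·(-17818) = -6168, so a = -257/1459.
Then b = ((-17818) − 232·(-257/1459))/8884 = -5839/2918.

a = -0.176, b = -2.001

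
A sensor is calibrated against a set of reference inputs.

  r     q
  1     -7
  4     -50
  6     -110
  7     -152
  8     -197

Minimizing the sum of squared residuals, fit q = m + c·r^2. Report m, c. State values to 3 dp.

m = -2.614, c = -3.030

Sums needed: Σ1 = 5, Σr^2 = 166, Σr^2·r^2 = 8050.
Right-hand side: Σq = -516, Σr^2·q = -24823.
Normal equations: [[5, 166]; [166, 8050]]·[m, c]ᵀ = [-516, -24823]ᵀ.
Determinant 5·8050 − 166² = 12694.
m = ((-516)·8050 − 166·(-24823))/12694 = -16591/6347; c = (5·(-24823) − 166·(-516))/12694 = -38459/12694.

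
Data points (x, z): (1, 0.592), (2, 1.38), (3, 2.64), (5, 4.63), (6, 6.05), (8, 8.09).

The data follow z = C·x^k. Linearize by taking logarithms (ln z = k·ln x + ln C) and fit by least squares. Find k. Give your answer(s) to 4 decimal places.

With ln zᵢ as the transformed response and ln xᵢ as the regressor:
Sums: Σln x = 7.2724, Σ(ln x)² = 11.8122, Σln z = 6.1919, Σln x·ln z = 11.3289.
Normal system: [[11.8122, 7.2724]; [7.2724, 6]]·[k, ln C]ᵀ = [11.3289, 6.1919]ᵀ.
Solving (det = 17.9853): k = 1.27571, ln C = -0.51427.

k = 1.2757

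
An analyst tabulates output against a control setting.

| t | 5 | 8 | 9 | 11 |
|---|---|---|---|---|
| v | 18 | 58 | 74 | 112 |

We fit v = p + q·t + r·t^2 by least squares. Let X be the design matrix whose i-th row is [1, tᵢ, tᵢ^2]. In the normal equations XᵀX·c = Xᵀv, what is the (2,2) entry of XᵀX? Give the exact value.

Row 2 ↔ basis t, column 2 ↔ basis t, so (XᵀX)_{2,2} = Σᵢ (t)·(t) = (5)·(5) + (8)·(8) + (9)·(9) + (11)·(11) = 291.

291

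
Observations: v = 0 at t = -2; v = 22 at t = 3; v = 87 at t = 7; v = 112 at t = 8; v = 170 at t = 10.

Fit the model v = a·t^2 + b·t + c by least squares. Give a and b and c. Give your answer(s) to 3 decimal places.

Normal-equation sums: Σt^2·t^2 = 16594, Σt^2·t = 1874, Σt^2 = 226, Σt·t = 226, Σt = 26, Σ1 = 5.
And Σt^2·v = 28629, Σt·v = 3271, Σv = 391.
AᵀA·[a, b, c]ᵀ = Aᵀv becomes [[16594, 1874, 226]; [1874, 226, 26]; [226, 26, 5]]·[a, b, c]ᵀ = [28629, 3271, 391]ᵀ.
Solving the 3×3 system (Gaussian elimination) gives a = 162265/113592, b = 299707/113592, c = -415/4733.

a = 1.428, b = 2.638, c = -0.088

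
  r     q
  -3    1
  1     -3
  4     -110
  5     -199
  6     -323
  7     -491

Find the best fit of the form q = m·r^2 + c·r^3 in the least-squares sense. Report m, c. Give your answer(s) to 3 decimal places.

The normal equations are: 4660·m + 28490·c = -42416;  28490·m + 184756·c = -270126.
(Σr^2·r^2 = 4660, Σr^2·r^3 = 28490, Σr^3·r^3 = 184756, Σr^2·q = -42416, Σr^3·q = -270126.)
Δ = 4660·184756 − 28490² = 49282860.
m = ((-42416)·184756 − 28490·(-270126))/49282860 = -3198199/1120065; c = (4660·(-270126) − 28490·(-42416))/49282860 = -2517766/2464143.

m = -2.855, c = -1.022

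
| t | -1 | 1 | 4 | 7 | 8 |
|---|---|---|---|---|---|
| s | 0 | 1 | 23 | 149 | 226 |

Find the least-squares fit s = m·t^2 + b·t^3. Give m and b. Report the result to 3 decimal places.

m = -0.558, b = 0.512

Sums needed: Σt^2·t^2 = 6755, Σt^2·t^3 = 50599, Σt^3·t^3 = 383891.
For Aᵀs: Σt^2·s = 22134, Σt^3·s = 168292.
Δ = 6755·383891 − 50599² = 32924904.
m = (22134·383891 − 50599·168292)/32924904 = -9181757/16462452; b = (6755·168292 − 50599·22134)/32924904 = 8427097/16462452.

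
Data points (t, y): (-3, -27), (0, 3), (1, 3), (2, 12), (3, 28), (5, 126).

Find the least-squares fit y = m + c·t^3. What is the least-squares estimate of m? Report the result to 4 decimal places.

Setting ∂/∂m … = 0 gives: 6·m + 134·c = 145;  134·m + 17148·c = 17334.
Eliminating c: 17148·(row 1) − 134·(row 2) gives 84932·m = 17148·145 − 134·17334 = 163704, so m = 40926/21233.
Then c = (17334 − 134·(40926/21233))/17148 = 42287/42466.

m = 1.9275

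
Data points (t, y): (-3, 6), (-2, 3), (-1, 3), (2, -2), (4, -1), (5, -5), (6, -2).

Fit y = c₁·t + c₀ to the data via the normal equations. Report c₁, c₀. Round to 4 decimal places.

c₁ = -0.9669, c₀ = 1.8051

Entries of MᵀM: Σt·t = 95, Σt = 11, Σ1 = 7.
Moment sums: Σt·y = -72, Σy = 2.
MᵀM·[c₁, c₀]ᵀ = Mᵀy becomes [[95, 11]; [11, 7]]·[c₁, c₀]ᵀ = [-72, 2]ᵀ.
Δ = 95·7 − 11² = 544.
c₁ = ((-72)·7 − 11·2)/544 = -263/272; c₀ = (95·2 − 11·(-72))/544 = 491/272.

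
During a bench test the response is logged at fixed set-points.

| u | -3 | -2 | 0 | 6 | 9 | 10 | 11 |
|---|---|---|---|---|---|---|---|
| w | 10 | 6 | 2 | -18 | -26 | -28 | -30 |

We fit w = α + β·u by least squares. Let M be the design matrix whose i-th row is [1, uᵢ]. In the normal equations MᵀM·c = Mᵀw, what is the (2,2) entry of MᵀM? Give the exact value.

351

Row 2 ↔ basis u, column 2 ↔ basis u, so (MᵀM)_{2,2} = Σᵢ (u)·(u) = (-3)·(-3) + (-2)·(-2) + (0)·(0) + (6)·(6) + (9)·(9) + (10)·(10) + (11)·(11) = 351.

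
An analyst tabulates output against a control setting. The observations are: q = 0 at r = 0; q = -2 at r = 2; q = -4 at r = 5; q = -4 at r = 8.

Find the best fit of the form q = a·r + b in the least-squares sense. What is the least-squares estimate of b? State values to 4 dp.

From the data, Σr·r = 93, Σr = 15, Σ1 = 4.
Right-hand side: Σr·q = -56, Σq = -10.
det = 93·4 − 15² = 147.
a = ((-56)·4 − 15·(-10))/147 = -74/147; b = (93·(-10) − 15·(-56))/147 = -30/49.

b = -0.6122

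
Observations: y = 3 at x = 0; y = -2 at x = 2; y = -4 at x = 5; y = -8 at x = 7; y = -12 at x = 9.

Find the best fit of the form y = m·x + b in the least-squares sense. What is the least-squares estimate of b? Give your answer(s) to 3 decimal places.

From the data, Σx·x = 159, Σx = 23, Σ1 = 5.
For Mᵀy: Σx·y = -188, Σy = -23.
So MᵀM·[m, b]ᵀ = Mᵀy: [[159, 23]; [23, 5]]·[m, b]ᵀ = [-188, -23]ᵀ.
Δ = 159·5 − 23² = 266.
m = ((-188)·5 − 23·(-23))/266 = -411/266; b = (159·(-23) − 23·(-188))/266 = 667/266.

b = 2.508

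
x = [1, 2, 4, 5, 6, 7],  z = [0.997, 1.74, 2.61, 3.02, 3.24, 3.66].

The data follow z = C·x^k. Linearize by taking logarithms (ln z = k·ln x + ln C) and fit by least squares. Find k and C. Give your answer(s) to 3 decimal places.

k = 0.653, C = 1.041

With ln zᵢ as the transformed response and ln xᵢ as the regressor:
Over the data: Σln x = 7.4265, Σ(ln x)² = 11.9895, Σln z = 5.0885, Σln x·ln z = 8.1238.
Normal system: [[11.9895, 7.4265]; [7.4265, 6]]·[k, ln C]ᵀ = [8.1238, 5.0885]ᵀ.
Solving (det = 16.7835): k = 0.65258, ln C = 0.04035, so C = exp(0.04035) = 1.04117.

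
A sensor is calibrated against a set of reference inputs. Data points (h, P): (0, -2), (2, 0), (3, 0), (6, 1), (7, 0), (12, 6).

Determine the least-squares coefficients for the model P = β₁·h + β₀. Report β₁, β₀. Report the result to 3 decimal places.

β₁ = 0.576, β₀ = -2.047

Forming XᵀX = [[242, 30]; [30, 6]] and XᵀP = [78, 5]ᵀ gives XᵀX·[β₁, β₀]ᵀ = XᵀP.
Determinant 242·6 − 30² = 552.
β₁ = (78·6 − 30·5)/552 = 53/92; β₀ = (242·5 − 30·78)/552 = -565/276.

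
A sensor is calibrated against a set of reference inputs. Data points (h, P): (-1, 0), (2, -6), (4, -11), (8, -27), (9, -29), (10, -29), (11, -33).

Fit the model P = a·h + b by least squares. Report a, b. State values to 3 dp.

MᵀM·[a, b]ᵀ = MᵀP reads: 387·a + 43·b = -1186;  43·a + 7·b = -135.
(Σh·h = 387, Σh = 43, Σ1 = 7, Σh·P = -1186, ΣP = -135.)
Δ = 387·7 − 43² = 860.
a = ((-1186)·7 − 43·(-135))/860 = -2497/860; b = (387·(-135) − 43·(-1186))/860 = -29/20.

a = -2.903, b = -1.450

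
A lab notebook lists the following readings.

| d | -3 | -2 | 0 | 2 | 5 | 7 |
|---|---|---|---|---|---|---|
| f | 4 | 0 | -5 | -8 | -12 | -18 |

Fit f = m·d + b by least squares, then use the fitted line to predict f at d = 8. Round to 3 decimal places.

f̂ = -19.542

Setting ∂/∂m … = 0 gives: 91·m + 9·b = -214;  9·m + 6·b = -39.
Δ = 91·6 − 9² = 465.
m = ((-214)·6 − 9·(-39))/465 = -311/155; b = (91·(-39) − 9·(-214))/465 = -541/155.
At d = 8: f̂ = (-311/155)·(8) + (-541/155)·(1) = -3029/155.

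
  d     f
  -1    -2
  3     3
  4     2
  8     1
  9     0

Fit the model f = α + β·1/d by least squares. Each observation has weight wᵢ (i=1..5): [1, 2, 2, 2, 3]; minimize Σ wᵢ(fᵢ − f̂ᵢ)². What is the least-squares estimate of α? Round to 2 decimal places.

Entries of AᵀWA: Σwᵢ·1 = 10, Σwᵢ·1/d = 3/4, Σwᵢ·1/d·1/d = 1223/864.
Right-hand side: Σwᵢ·f = 10, Σwᵢ·1/d·f = 21/4.
AᵀWA·[α, β]ᵀ = AᵀWf becomes [[10, 3/4]; [3/4, 1223/864]]·[α, β]ᵀ = [10, 21/4]ᵀ.
det = 10·(1223/864) − (3/4)² = 367/27.
α = (10·(1223/864) − (3/4)·(21/4))/(367/27) = 2207/2936; β = (10·(21/4) − (3/4)·10)/(367/27) = 1215/367.

α = 0.75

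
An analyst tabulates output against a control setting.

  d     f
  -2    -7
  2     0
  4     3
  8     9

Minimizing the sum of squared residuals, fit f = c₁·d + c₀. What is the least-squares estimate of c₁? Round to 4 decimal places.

c₁ = 1.5962

MᵀM·[c₁, c₀]ᵀ = Mᵀf reads: 88·c₁ + 12·c₀ = 98;  12·c₁ + 4·c₀ = 5.
Determinant 88·4 − 12² = 208.
c₁ = (98·4 − 12·5)/208 = 83/52; c₀ = (88·5 − 12·98)/208 = -46/13.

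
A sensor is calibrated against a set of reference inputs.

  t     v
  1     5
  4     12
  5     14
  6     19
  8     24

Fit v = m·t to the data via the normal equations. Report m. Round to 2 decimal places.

Compute the Gram sums: Σt·t = 142.
For Aᵀv: Σt·v = 429.
m = 429/142 = 3.02113.

m = 3.02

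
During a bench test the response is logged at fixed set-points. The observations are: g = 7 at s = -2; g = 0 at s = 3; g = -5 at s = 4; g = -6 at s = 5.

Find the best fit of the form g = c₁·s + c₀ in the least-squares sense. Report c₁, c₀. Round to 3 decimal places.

With design matrix M, MᵀM = [[54, 10]; [10, 4]] and Mᵀg = [-64, -4]ᵀ.
Determinant 54·4 − 10² = 116.
c₁ = ((-64)·4 − 10·(-4))/116 = -54/29; c₀ = (54·(-4) − 10·(-64))/116 = 106/29.

c₁ = -1.862, c₀ = 3.655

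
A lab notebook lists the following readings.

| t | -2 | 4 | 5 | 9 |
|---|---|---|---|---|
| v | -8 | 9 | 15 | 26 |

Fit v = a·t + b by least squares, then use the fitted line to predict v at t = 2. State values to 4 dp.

v̂ = 4.2742

With design matrix M, MᵀM = [[126, 16]; [16, 4]] and Mᵀv = [361, 42]ᵀ.
Determinant 126·4 − 16² = 248.
a = (361·4 − 16·42)/248 = 193/62; b = (126·42 − 16·361)/248 = -121/62.
At t = 2: v̂ = (193/62)·(2) + (-121/62)·(1) = 265/62.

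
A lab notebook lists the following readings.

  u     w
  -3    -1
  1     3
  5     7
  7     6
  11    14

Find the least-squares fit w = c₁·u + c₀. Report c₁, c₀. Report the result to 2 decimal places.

c₁ = 0.99, c₀ = 1.66

Forming MᵀM = [[205, 21]; [21, 5]] and Mᵀw = [237, 29]ᵀ gives MᵀM·[c₁, c₀]ᵀ = Mᵀw.
Determinant 205·5 − 21² = 584.
c₁ = (237·5 − 21·29)/584 = 72/73; c₀ = (205·29 − 21·237)/584 = 121/73.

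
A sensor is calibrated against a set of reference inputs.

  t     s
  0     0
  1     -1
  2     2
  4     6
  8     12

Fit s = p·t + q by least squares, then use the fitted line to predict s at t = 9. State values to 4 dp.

ŝ = 13.7000

Normal-equation sums: Σt·t = 85, Σt = 15, Σ1 = 5.
Right-hand side: Σt·s = 123, Σs = 19.
Determinant 85·5 − 15² = 200.
p = (123·5 − 15·19)/200 = 33/20; q = (85·19 − 15·123)/200 = -23/20.
At t = 9: ŝ = (33/20)·(9) + (-23/20)·(1) = 137/10.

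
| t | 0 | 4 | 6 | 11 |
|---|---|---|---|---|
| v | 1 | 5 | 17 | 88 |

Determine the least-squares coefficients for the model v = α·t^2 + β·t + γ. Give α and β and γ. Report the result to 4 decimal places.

α = 1.0213, β = -3.3546, γ = 1.1885

Normal-equation sums: Σt^2·t^2 = 16193, Σt^2·t = 1611, Σt^2 = 173, Σt·t = 173, Σt = 21, Σ1 = 4.
Right-hand side: Σt^2·v = 11340, Σt·v = 1090, Σv = 111.
So MᵀM·[α, β, γ]ᵀ = Mᵀv: [[16193, 1611, 173]; [1611, 173, 21]; [173, 21, 4]]·[α, β, γ]ᵀ = [11340, 1090, 111]ᵀ.
Row-reducing yields α = 26934/26371, β = -88465/26371, γ = 31341/26371.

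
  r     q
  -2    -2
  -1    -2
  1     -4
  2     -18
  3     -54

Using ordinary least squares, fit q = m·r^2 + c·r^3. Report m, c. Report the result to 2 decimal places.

Sums needed: Σr^2·r^2 = 115, Σr^2·r^3 = 243, Σr^3·r^3 = 859.
Right-hand side: Σr^2·q = -572, Σr^3·q = -1588.
XᵀX·[m, c]ᵀ = Xᵀq becomes [[115, 243]; [243, 859]]·[m, c]ᵀ = [-572, -1588]ᵀ.
det = 115·859 − 243² = 39736.
m = ((-572)·859 − 243·(-1588))/39736 = -13183/4967; c = (115·(-1588) − 243·(-572))/39736 = -5453/4967.

m = -2.65, c = -1.10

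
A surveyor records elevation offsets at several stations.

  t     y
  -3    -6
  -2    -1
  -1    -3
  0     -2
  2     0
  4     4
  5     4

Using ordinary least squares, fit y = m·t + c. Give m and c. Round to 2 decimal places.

Sums needed: Σt·t = 59, Σt = 5, Σ1 = 7.
For Mᵀy: Σt·y = 59, Σy = -4.
So MᵀM·[m, c]ᵀ = Mᵀy: [[59, 5]; [5, 7]]·[m, c]ᵀ = [59, -4]ᵀ.
Δ = 59·7 − 5² = 388.
m = (59·7 − 5·(-4))/388 = 433/388; c = (59·(-4) − 5·59)/388 = -531/388.

m = 1.12, c = -1.37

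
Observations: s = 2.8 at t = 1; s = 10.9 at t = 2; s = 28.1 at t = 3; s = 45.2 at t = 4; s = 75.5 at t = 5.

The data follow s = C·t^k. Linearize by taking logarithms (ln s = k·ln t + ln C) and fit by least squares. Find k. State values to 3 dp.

k = 2.047

With ln sᵢ as the transformed response and ln tᵢ as the regressor:
Σln t = 4.7875, Σ(ln t)² = 6.1995, Σln s = 14.8894, Σln t·ln s = 17.5632.
Equations: 6.1995·k + 4.7875·ln C = 17.5632;  4.7875·k + 5·ln C = 14.8894.
Slope k = (n·Σln t·ln s − Σln t·Σln s)/(n·Σ(ln t)² − (Σln t)²) = (5·17.5632 − 4.7875·14.8894)/8.0774 = 2.04684; ln C = (Σln s − k·Σln t)/n = 1.01803.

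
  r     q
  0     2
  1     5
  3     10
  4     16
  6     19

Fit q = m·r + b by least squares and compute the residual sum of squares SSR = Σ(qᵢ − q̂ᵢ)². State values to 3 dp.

SSR = 5.956

Entries of XᵀX: Σr·r = 62, Σr = 14, Σ1 = 5.
Moment sums: Σr·q = 213, Σq = 52.
Normal equations: [[62, 14]; [14, 5]]·[m, b]ᵀ = [213, 52]ᵀ.
Determinant 62·5 − 14² = 114.
m = (213·5 − 14·52)/114 = 337/114; b = (62·52 − 14·213)/114 = 121/57.
Residuals: -7/57, -3/38, -113/114, 39/19, -49/57; SSR = 679/114.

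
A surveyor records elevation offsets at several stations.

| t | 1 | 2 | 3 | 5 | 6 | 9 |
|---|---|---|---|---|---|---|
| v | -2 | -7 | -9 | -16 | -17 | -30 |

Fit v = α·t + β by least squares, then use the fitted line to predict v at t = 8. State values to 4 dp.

v̂ = -25.6846

Forming AᵀA = [[156, 26]; [26, 6]] and Aᵀv = [-495, -81]ᵀ gives AᵀA·[α, β]ᵀ = Aᵀv.
det = 156·6 − 26² = 260.
α = ((-495)·6 − 26·(-81))/260 = -216/65; β = (156·(-81) − 26·(-495))/260 = 9/10.
At t = 8: v̂ = (-216/65)·(8) + (9/10)·(1) = -3339/130.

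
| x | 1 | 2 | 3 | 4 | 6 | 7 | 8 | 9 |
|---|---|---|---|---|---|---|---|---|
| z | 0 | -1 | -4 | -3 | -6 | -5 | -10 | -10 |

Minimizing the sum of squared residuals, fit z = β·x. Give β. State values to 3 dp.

β = -1.027

The normal system AᵀA·[β]ᵀ = Aᵀz is [[260]]·[β]ᵀ = [-267]ᵀ.
Hence β = -267 / 260 ≈ -1.02692.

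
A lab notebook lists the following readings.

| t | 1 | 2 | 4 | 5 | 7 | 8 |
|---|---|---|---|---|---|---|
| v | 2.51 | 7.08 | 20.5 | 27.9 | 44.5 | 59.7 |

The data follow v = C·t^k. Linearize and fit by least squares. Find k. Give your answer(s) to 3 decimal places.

With ln vᵢ as the transformed response and ln tᵢ as the regressor:
Σln t = 7.7142, Σ(ln t)² = 13.1032, Σln v = 17.1114, Σln t·ln v = 26.7903.
Normal system: [[13.1032, 7.7142]; [7.7142, 6]]·[k, ln C]ᵀ = [26.7903, 17.1114]ᵀ.
Δ = 13.1032·6 − (7.7142)² = 19.1098; k = (26.7903·6 − 7.7142·17.1114)/19.1098 = 1.50395, ln C = (13.1032·17.1114 − 7.7142·26.7903)/19.1098 = 0.91826.

k = 1.504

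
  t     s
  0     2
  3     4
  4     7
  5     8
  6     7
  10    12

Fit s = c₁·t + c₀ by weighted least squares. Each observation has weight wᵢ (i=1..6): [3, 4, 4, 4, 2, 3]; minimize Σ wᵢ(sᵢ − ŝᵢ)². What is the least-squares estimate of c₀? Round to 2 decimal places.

Setting ∂/∂c₁ … = 0 gives: 572·c₁ + 90·c₀ = 764;  90·c₁ + 20·c₀ = 132.
(Σwᵢ·t·t = 572, Σwᵢ·t = 90, Σwᵢ·1 = 20, Σwᵢ·t·s = 764, Σwᵢ·s = 132.)
det = 572·20 − 90² = 3340.
c₁ = (764·20 − 90·132)/3340 = 170/167; c₀ = (572·132 − 90·764)/3340 = 1686/835.

c₀ = 2.02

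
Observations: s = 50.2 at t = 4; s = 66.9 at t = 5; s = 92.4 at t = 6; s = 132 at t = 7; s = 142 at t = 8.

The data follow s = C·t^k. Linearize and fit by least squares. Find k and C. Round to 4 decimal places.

Linearized form: ln s = k·ln t + ln C. From the 5 transformed points,
XᵀX = [[15.8331, 8.8128]; [8.8128, 5]], rhs = [40.1101, 22.4840]ᵀ  (here Σln t = 8.8128, Σ(ln t)² = 15.8331, Σln s = 22.4840, Σln t·ln s = 40.1101).
Solving (det = 1.4995): k = 1.60241, ln C = 1.67243, so C = exp(1.67243) = 5.32510.

k = 1.6024, C = 5.3251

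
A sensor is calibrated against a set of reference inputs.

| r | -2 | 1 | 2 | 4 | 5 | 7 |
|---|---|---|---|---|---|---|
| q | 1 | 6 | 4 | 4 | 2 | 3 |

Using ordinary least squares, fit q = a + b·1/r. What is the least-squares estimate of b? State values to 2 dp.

b = 3.35

Normal-equation sums: Σ1 = 6, Σ1/r = 223/140, Σ1/r·1/r = 31809/19600.
Right-hand side: Σq = 20, Σ1/r·q = 653/70.
Determinant 6·(31809/19600) − (223/140)² = 5645/784.
a = (20·(31809/19600) − (223/140)·(653/70))/(5645/784) = 344942/141125; b = (6·(653/70) − (223/140)·20)/(5645/784) = 94528/28225.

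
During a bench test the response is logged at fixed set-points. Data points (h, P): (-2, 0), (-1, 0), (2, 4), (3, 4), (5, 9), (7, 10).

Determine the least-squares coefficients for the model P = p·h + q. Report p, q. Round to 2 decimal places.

p = 1.21, q = 1.67

Setting ∂/∂p … = 0 gives: 92·p + 14·q = 135;  14·p + 6·q = 27.
Determinant 92·6 − 14² = 356.
p = (135·6 − 14·27)/356 = 108/89; q = (92·27 − 14·135)/356 = 297/178.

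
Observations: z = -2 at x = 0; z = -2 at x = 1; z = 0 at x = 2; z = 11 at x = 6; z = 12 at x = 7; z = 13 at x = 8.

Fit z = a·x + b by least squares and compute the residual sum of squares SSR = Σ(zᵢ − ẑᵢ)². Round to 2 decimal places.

SSR = 6.23

The normal equations are: 154·a + 24·b = 252;  24·a + 6·b = 32.
(Σx·x = 154, Σx = 24, Σ1 = 6, Σx·z = 252, Σz = 32.)
Eliminating b: 6·(row 1) − 24·(row 2) gives 348·a = 6·252 − 24·32 = 744, so a = 62/29.
Then b = (32 − 24·(62/29))/6 = -280/87.
Residuals: 106/87, -80/87, -92/87, 121/87, 22/87, -77/87; SSR = 542/87.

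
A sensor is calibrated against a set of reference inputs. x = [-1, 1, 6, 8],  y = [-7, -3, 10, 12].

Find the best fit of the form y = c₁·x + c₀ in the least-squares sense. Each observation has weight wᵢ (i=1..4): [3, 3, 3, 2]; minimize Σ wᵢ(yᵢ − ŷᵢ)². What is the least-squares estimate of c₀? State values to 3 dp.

AᵀWA·[c₁, c₀]ᵀ = AᵀWy reads: 242·c₁ + 34·c₀ = 384;  34·c₁ + 11·c₀ = 24.
(Σwᵢ·x·x = 242, Σwᵢ·x = 34, Σwᵢ·1 = 11, Σwᵢ·x·y = 384, Σwᵢ·y = 24.)
det = 242·11 − 34² = 1506.
c₁ = (384·11 − 34·24)/1506 = 568/251; c₀ = (242·24 − 34·384)/1506 = -1208/251.

c₀ = -4.813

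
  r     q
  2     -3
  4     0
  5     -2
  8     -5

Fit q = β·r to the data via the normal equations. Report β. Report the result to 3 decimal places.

The normal system XᵀX·[β]ᵀ = Xᵀq is [[109]]·[β]ᵀ = [-56]ᵀ.
β = (-56)/109 = -0.513761.

β = -0.514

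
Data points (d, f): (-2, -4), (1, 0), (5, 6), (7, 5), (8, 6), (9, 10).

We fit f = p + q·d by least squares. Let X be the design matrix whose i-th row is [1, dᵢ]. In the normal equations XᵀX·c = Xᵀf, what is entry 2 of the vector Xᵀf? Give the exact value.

211

Entry 2 ↔ basis d, so (Xᵀf)_{2} = Σᵢ (d)·fᵢ = (-2)·(-4) + (1)·(0) + (5)·(6) + (7)·(5) + (8)·(6) + (9)·(10) = 211.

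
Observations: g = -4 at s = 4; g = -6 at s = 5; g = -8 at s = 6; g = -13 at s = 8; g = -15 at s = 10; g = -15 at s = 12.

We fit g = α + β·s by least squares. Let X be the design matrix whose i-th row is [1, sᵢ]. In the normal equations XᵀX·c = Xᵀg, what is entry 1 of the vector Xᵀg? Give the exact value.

Entry 1 ↔ basis 1, so (Xᵀg)_{1} = Σᵢ gᵢ = (1)·(-4) + (1)·(-6) + (1)·(-8) + (1)·(-13) + (1)·(-15) + (1)·(-15) = -61.

-61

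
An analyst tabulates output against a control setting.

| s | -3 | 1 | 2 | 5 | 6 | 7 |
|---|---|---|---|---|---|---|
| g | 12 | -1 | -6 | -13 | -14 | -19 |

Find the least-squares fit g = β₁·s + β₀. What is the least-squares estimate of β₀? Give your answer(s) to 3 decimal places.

β₀ = 2.081

Normal-equation sums: Σs·s = 124, Σs = 18, Σ1 = 6.
Right-hand side: Σs·g = -331, Σg = -41.
XᵀX·[β₁, β₀]ᵀ = Xᵀg becomes [[124, 18]; [18, 6]]·[β₁, β₀]ᵀ = [-331, -41]ᵀ.
Determinant 124·6 − 18² = 420.
β₁ = ((-331)·6 − 18·(-41))/420 = -104/35; β₀ = (124·(-41) − 18·(-331))/420 = 437/210.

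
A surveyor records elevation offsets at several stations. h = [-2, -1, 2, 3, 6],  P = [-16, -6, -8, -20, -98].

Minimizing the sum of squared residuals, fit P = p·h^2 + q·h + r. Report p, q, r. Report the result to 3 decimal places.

p = -3.101, q = 2.267, r = 0.269

Entries of MᵀM: Σh^2·h^2 = 1410, Σh^2·h = 242, Σh^2 = 54, Σh·h = 54, Σh = 8, Σ1 = 5.
Right-hand side: Σh^2·P = -3810, Σh·P = -626, ΣP = -148.
MᵀM·[p, q, r]ᵀ = MᵀP becomes [[1410, 242, 54]; [242, 54, 8]; [54, 8, 5]]·[p, q, r]ᵀ = [-3810, -626, -148]ᵀ.
Solving the 3×3 system (Gaussian elimination) gives p = -19099/6158, q = 13959/6158, r = 829/3079.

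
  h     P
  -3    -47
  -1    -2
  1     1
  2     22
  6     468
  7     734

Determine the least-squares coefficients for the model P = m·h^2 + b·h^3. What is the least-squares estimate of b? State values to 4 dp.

b = 2.0144

MᵀM·[m, b]ᵀ = MᵀP reads: 3796·m + 24372·b = 52478;  24372·m + 165100·b = 354298.
(Σh^2·h^2 = 3796, Σh^2·h^3 = 24372, Σh^3·h^3 = 165100, Σh^2·P = 52478, Σh^3·P = 354298.)
Δ = 3796·165100 − 24372² = 32725216.
m = (52478·165100 − 24372·354298)/32725216 = 911467/1022663; b = (3796·354298 − 24372·52478)/32725216 = 4120087/2045326.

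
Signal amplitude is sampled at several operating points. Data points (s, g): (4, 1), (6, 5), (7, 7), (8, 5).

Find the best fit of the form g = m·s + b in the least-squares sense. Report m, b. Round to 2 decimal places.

m = 1.20, b = -3.00

Setting ∂/∂m … = 0 gives: 165·m + 25·b = 123;  25·m + 4·b = 18.
Δ = 165·4 − 25² = 35.
m = (123·4 − 25·18)/35 = 6/5; b = (165·18 − 25·123)/35 = -3.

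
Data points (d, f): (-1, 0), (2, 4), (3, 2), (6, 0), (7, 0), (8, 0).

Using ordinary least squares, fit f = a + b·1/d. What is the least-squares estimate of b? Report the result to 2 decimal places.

b = 1.70

From the data, Σ1 = 6, Σ1/d = 15/56, Σ1/d·1/d = 40217/28224.
Moment sums: Σf = 6, Σ1/d·f = 8/3.
Normal equations: [[6, 15/56]; [15/56, 40217/28224]]·[a, b]ᵀ = [6, 8/3]ᵀ.
Determinant 6·(40217/28224) − (15/56)² = 79759/9408.
a = (6·(40217/28224) − (15/56)·(8/3))/(79759/9408) = 73714/79759; b = (6·(8/3) − (15/56)·6)/(79759/9408) = 135408/79759.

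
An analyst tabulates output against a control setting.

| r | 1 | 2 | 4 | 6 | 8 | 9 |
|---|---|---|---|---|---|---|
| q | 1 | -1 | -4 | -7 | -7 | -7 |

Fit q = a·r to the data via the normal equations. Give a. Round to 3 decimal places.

a = -0.881

The normal system AᵀA·[a]ᵀ = Aᵀq is [[202]]·[a]ᵀ = [-178]ᵀ.
Hence a = -178 / 202 ≈ -0.881188.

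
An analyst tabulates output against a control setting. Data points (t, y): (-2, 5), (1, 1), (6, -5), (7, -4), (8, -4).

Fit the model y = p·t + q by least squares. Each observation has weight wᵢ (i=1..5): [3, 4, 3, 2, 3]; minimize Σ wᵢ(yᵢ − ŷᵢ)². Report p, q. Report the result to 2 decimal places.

p = -0.96, q = 2.38

The normal equations are: 414·p + 54·q = -268;  54·p + 15·q = -16.
(Σwᵢ·t·t = 414, Σwᵢ·t = 54, Σwᵢ·1 = 15, Σwᵢ·t·y = -268, Σwᵢ·y = -16.)
Eliminating q: 15·(row 1) − 54·(row 2) gives 3294·p = 15·(-268) − 54·(-16) = -3156, so p = -526/549.
Then q = ((-16) − 54·(-526/549))/15 = 436/183.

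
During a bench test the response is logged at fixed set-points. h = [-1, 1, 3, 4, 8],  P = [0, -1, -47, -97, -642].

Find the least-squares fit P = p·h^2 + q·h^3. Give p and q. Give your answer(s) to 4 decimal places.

p = -2.1410, q = -0.9863

Normal-equation sums: Σh^2·h^2 = 4435, Σh^2·h^3 = 34035, Σh^3·h^3 = 266971.
For XᵀP: Σh^2·P = -43064, Σh^3·P = -336182.
XᵀX·[p, q]ᵀ = XᵀP becomes [[4435, 34035]; [34035, 266971]]·[p, q]ᵀ = [-43064, -336182]ᵀ.
Eliminating q: 266971·(row 1) − 34035·(row 2) gives 25635160·p = 266971·(-43064) − 34035·(-336182) = -54884774, so p = -27442387/12817580.
Then q = ((-336182) − 34035·(-27442387/12817580))/266971 = -2528393/2563516.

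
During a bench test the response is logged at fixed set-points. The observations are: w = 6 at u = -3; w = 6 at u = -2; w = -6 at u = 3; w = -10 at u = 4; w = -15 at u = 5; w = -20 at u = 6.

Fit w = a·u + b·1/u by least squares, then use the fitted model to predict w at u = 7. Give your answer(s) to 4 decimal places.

Entries of MᵀM: Σu·u = 99, Σu·1/u = 6, Σ1/u·1/u = 241/400.
And Σu·w = -283, Σ1/u·w = -95/6.
Normal equations: [[99, 6]; [6, 241/400]]·[a, b]ᵀ = [-283, -95/6]ᵀ.
Eliminating b: (241/400)·(row 1) − 6·(row 2) gives (9459/400)·a = (241/400)·(-283) − 6·(-95/6) = -30203/400, so a = -30203/9459.
Then b = ((-95/6) − 6·(-30203/9459))/(241/400) = 5800/1051.
At u = 7: ŵ = (-30203/9459)·(7) + (5800/1051)·(1/7) = -1427747/66213.

ŵ = -21.5629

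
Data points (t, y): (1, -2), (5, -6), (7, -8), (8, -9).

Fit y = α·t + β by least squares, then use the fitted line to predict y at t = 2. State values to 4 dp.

The normal system MᵀM·[α, β]ᵀ = Mᵀy is [[139, 21]; [21, 4]]·[α, β]ᵀ = [-160, -25]ᵀ.
Eliminating β: 4·(row 1) − 21·(row 2) gives 115·α = 4·(-160) − 21·(-25) = -115, so α = -1.
Then β = ((-25) − 21·(-1))/4 = -1.
At t = 2: ŷ = (-1)·(2) + (-1)·(1) = -3.

ŷ = -3.0000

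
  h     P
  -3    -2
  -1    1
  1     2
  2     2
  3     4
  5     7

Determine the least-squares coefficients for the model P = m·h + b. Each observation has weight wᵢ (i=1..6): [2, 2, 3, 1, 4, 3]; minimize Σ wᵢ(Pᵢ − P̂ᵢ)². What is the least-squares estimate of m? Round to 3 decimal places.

The normal system AᵀWA·[m, b]ᵀ = AᵀWP is [[138, 24]; [24, 15]]·[m, b]ᵀ = [173, 43]ᵀ.
Eliminating b: 15·(row 1) − 24·(row 2) gives 1494·m = 15·173 − 24·43 = 1563, so m = 521/498.
Then b = (43 − 24·(521/498))/15 = 99/83.

m = 1.046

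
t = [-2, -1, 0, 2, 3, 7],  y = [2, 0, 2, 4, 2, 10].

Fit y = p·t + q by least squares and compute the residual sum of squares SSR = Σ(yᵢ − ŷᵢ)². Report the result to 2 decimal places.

SSR = 14.60

Setting ∂/∂p … = 0 gives: 67·p + 9·q = 80;  9·p + 6·q = 20.
det = 67·6 − 9² = 321.
p = (80·6 − 9·20)/321 = 100/107; q = (67·20 − 9·80)/321 = 620/321.
Residuals: 622/321, -320/321, 22/321, 64/321, -878/321, 490/321; SSR = 4688/321.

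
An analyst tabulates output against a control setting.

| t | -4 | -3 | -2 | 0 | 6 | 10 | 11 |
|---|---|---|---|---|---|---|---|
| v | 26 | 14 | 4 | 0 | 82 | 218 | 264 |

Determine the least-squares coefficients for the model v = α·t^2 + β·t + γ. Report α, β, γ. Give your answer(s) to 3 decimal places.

α = 2.045, β = 1.487, γ = -0.518

XᵀX·[α, β, γ]ᵀ = Xᵀv reads: 26290·α + 2448·β + 286·γ = 57254;  2448·α + 286·β + 18·γ = 5422;  286·α + 18·β + 7·γ = 608.
(Σt^2·t^2 = 26290, Σt^2·t = 2448, Σt^2 = 286, Σt·t = 286, Σt = 18, Σ1 = 7, Σt^2·v = 57254, Σt·v = 5422, Σv = 608.)
Inverting the 3×3 Gram matrix, [α, β, γ]ᵀ = [677685/331387, 492655/331387, -171772/331387]ᵀ.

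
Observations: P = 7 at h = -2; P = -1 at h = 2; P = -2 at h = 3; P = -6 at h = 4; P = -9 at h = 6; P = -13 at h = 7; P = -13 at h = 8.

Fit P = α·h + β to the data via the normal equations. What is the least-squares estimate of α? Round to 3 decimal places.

Sums needed: Σh·h = 182, Σh = 28, Σ1 = 7.
Moment sums: Σh·P = -295, ΣP = -37.
XᵀX·[α, β]ᵀ = XᵀP becomes [[182, 28]; [28, 7]]·[α, β]ᵀ = [-295, -37]ᵀ.
Eliminating β: 7·(row 1) − 28·(row 2) gives 490·α = 7·(-295) − 28·(-37) = -1029, so α = -21/10.
Then β = ((-37) − 28·(-21/10))/7 = 109/35.

α = -2.100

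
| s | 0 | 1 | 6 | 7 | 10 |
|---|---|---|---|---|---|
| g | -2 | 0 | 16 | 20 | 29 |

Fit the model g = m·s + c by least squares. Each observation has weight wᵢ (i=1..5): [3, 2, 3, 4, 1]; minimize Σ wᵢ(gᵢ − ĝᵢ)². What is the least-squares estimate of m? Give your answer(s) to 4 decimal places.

m = 3.1536

The normal system MᵀWM·[m, c]ᵀ = MᵀWg is [[406, 58]; [58, 13]]·[m, c]ᵀ = [1138, 151]ᵀ.
det = 406·13 − 58² = 1914.
m = (1138·13 − 58·151)/1914 = 1006/319; c = (406·151 − 58·1138)/1914 = -27/11.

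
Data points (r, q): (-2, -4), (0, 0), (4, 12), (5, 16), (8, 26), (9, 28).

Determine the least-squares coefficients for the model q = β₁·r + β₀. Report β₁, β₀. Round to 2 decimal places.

β₁ = 3.02, β₀ = 0.91

Normal-equation sums: Σr·r = 190, Σr = 24, Σ1 = 6.
For Mᵀq: Σr·q = 596, Σq = 78.
So MᵀM·[β₁, β₀]ᵀ = Mᵀq: [[190, 24]; [24, 6]]·[β₁, β₀]ᵀ = [596, 78]ᵀ.
Eliminating β₀: 6·(row 1) − 24·(row 2) gives 564·β₁ = 6·596 − 24·78 = 1704, so β₁ = 142/47.
Then β₀ = (78 − 24·(142/47))/6 = 43/47.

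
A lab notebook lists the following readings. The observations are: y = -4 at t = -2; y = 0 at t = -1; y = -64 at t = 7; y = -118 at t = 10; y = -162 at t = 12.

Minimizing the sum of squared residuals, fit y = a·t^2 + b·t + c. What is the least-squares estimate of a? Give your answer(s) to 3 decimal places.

a = -0.924

Setting ∂/∂a … = 0 gives: 33154·a + 3062·b + 298·c = -38280;  3062·a + 298·b + 26·c = -3564;  298·a + 26·b + 5·c = -348.
(Σt^2·t^2 = 33154, Σt^2·t = 3062, Σt^2 = 298, Σt·t = 298, Σt = 26, Σ1 = 5, Σt^2·y = -38280, Σt·y = -3564, Σy = -348.)
Solving the 3×3 system (Gaussian elimination) gives a = -42089/45554, b = -99905/45554, c = -71274/22777.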